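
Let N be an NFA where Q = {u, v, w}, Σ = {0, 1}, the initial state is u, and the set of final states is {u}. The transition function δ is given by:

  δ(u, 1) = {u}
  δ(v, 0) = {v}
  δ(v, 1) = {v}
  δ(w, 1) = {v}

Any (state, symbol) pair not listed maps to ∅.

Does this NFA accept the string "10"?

Start in {u}.
Read '1': u→{u}; now {u}.
Read '0': u→∅; now ∅.
The final set ∅ contains no accepting state.

No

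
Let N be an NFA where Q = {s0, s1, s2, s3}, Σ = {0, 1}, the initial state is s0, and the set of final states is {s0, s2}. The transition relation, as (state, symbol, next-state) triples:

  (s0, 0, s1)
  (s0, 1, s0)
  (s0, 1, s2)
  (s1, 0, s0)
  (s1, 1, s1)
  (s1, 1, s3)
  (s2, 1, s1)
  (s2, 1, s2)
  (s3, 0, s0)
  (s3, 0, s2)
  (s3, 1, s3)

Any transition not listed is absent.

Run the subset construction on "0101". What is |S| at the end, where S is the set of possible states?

3

Start in {s0}.
Read '0': s0→{s1}; now {s1}.
Read '1': s1→{s1, s3}; now {s1, s3}.
Read '0': s1→{s0}, s3→{s0, s2}; now {s0, s2}.
Read '1': s0→{s0, s2}, s2→{s1, s2}; now {s0, s1, s2}.
That set has 3 states.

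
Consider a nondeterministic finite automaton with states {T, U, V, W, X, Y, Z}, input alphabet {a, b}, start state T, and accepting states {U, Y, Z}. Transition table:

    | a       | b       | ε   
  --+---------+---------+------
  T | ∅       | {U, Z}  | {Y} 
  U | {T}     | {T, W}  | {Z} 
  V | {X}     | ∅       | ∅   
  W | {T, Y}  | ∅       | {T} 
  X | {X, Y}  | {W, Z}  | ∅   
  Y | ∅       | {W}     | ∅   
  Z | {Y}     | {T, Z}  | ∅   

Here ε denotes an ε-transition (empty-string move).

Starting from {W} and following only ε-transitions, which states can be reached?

{T, W, Y}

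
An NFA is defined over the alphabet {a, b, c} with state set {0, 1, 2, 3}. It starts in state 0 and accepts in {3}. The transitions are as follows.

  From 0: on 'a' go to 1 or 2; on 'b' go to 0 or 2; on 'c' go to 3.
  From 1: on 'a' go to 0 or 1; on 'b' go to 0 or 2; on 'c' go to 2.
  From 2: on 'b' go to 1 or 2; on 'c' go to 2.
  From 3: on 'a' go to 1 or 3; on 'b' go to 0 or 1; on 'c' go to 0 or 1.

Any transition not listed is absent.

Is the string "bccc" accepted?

Start in {0}.
Read 'b': {0} → {0, 2}.
Read 'c': {0, 2} → {2, 3}.
Read 'c': {2, 3} → {0, 1, 2}.
Read 'c': {0, 1, 2} → {2, 3}.
The final set {2, 3} contains the accepting state 3.

Yes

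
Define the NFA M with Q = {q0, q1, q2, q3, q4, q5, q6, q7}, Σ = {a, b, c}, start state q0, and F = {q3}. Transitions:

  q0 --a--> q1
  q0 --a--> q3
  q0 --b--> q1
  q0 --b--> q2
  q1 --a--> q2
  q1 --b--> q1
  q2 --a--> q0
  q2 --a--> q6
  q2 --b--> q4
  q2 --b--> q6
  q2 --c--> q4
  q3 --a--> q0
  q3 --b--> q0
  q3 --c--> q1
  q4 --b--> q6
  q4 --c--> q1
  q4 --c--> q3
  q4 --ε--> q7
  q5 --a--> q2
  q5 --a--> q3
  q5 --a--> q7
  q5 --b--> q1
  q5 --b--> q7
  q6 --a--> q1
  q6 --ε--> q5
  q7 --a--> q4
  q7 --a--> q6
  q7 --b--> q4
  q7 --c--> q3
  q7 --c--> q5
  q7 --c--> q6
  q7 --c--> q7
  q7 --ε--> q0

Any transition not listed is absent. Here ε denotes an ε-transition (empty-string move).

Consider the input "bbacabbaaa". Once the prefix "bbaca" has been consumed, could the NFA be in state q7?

Yes

Start in {q0}.
Read 'b': {q0} → {q1, q2}.
Read 'b': {q1, q2} → {q0, q1, q4, q5, q6, q7}.
Read 'a': {q0, q1, q4, q5, q6, q7} → {q0, q1, q2, q3, q4, q5, q6, q7}.
Read 'c': {q0, q1, q2, q3, q4, q5, q6, q7} → {q0, q1, q3, q4, q5, q6, q7}.
Read 'a': {q0, q1, q3, q4, q5, q6, q7} → {q0, q1, q2, q3, q4, q5, q6, q7}.
State q7 is in {q0, q1, q2, q3, q4, q5, q6, q7}.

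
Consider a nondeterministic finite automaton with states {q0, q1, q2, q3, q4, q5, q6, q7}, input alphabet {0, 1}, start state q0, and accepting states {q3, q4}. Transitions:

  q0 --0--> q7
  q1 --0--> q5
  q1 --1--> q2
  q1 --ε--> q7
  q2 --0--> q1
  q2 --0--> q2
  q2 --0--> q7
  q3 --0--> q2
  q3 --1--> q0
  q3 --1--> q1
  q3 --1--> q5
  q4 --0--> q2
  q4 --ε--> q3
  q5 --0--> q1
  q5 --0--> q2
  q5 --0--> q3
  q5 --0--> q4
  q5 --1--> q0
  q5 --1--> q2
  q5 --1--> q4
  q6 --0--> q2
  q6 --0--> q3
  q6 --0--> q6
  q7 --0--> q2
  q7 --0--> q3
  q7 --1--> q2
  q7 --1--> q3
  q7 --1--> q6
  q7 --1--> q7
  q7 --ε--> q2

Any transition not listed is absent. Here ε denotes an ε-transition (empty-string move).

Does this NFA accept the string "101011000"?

Start in {q0}.
Read '1': q0→∅; now ∅.
The set is empty and remains empty for the remaining 8 symbols.
The final set ∅ contains no accepting state.

No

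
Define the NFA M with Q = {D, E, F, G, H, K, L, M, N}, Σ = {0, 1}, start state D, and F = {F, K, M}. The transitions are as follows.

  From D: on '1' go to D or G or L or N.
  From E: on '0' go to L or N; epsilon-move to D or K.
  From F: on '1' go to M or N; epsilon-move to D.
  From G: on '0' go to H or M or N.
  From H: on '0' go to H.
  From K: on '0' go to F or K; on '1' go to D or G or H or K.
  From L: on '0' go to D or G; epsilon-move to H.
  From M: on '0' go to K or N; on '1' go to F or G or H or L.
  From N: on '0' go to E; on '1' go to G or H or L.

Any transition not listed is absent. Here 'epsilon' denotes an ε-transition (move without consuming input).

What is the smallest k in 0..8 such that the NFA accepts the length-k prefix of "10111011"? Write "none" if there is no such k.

2

Start in {D}.
Read '1': D→{D, G, L, N}; union {D, G, L, N}; ε-closure = {D, G, H, L, N}.
Read '0': D→∅, G→{H, M, N}, H→{H}, L→{D, G}, N→{E}; union {D, E, G, H, M, N}; ε-closure = {D, E, G, H, K, M, N}.
None of the earlier sets intersect F, but {D, E, G, H, K, M, N} does.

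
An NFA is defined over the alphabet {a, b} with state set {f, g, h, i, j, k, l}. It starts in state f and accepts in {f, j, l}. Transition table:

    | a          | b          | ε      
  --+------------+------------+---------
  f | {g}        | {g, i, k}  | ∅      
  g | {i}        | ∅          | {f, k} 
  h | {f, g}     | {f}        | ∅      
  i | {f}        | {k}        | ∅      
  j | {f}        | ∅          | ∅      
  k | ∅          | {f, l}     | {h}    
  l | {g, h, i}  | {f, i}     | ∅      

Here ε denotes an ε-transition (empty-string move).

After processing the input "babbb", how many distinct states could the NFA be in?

Start in {f}.
Read 'b': {f} → {f, g, h, i, k}.
Read 'a': {f, g, h, i, k} → {f, g, h, i, k}.
Read 'b': {f, g, h, i, k} → {f, g, h, i, k, l}.
Read 'b': {f, g, h, i, k, l} → {f, g, h, i, k, l}.
Read 'b': {f, g, h, i, k, l} → {f, g, h, i, k, l}.
That set has 6 states.

6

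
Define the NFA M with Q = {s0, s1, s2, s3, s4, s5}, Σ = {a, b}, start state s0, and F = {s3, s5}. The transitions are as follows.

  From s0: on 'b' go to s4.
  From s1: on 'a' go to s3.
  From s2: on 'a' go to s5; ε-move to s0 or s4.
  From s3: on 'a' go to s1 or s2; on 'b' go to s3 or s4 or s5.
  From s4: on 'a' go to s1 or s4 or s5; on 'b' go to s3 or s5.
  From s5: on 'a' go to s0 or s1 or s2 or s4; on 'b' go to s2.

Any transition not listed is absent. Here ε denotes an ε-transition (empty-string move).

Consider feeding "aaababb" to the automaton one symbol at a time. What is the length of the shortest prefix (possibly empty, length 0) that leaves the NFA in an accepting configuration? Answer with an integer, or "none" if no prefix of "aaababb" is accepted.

none

Start in {s0}.
Read 'a': s0→∅; now ∅.
The set is empty and remains empty for the remaining 6 symbols.
No reachable set along the way intersects F.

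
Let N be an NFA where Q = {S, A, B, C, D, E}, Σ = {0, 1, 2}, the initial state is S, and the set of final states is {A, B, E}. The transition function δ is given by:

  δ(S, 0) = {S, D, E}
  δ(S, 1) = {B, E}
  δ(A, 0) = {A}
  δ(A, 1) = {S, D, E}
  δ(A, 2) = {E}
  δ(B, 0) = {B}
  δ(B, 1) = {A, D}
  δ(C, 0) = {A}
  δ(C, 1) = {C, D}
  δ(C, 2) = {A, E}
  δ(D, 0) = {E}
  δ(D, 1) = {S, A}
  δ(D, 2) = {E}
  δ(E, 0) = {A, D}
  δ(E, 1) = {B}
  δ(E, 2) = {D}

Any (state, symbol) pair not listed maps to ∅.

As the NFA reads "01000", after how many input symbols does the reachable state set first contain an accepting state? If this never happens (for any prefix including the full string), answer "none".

1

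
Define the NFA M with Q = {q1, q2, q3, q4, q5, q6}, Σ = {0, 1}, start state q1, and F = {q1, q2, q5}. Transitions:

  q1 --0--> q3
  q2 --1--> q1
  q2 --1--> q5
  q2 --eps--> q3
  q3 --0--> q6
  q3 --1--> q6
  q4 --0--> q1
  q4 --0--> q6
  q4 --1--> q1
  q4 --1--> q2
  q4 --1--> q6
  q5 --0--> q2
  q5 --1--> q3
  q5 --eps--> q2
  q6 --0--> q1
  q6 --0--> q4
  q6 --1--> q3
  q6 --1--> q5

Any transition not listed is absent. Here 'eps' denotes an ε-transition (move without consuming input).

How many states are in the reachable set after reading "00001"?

4

Start in {q1}.
Read '0': q1→{q3}; now {q3}.
Read '0': q3→{q6}; now {q6}.
Read '0': q6→{q1, q4}; now {q1, q4}.
Read '0': q1→{q3}, q4→{q1, q6}; now {q1, q3, q6}.
Read '1': q1→∅, q3→{q6}, q6→{q3, q5}; union {q3, q5, q6}; ε-closure = {q2, q3, q5, q6}.
That set has 4 states.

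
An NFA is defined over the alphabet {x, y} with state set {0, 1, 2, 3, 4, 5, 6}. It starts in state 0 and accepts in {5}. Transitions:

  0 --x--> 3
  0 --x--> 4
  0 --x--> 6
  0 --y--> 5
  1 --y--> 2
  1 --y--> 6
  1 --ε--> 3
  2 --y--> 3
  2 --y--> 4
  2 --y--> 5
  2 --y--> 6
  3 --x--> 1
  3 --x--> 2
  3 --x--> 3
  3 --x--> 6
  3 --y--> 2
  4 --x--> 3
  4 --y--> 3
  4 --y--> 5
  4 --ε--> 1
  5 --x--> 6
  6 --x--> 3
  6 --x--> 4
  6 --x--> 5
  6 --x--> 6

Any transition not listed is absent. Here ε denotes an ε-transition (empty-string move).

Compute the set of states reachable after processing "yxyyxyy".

∅

Start in {0}.
Read 'y': {0} → {5}.
Read 'x': {5} → {6}.
Read 'y': {6} → ∅.
The set is empty and remains empty for the remaining 4 symbols.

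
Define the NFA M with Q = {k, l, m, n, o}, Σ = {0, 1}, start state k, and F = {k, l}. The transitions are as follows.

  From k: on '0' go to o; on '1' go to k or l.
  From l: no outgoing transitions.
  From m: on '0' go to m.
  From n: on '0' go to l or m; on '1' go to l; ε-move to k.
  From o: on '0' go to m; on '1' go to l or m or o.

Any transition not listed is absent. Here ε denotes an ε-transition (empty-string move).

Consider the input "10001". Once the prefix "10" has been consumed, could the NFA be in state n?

No

Start in {k}.
Read '1': {k} → {k, l}.
Read '0': {k, l} → {o}.
State n is not in {o}.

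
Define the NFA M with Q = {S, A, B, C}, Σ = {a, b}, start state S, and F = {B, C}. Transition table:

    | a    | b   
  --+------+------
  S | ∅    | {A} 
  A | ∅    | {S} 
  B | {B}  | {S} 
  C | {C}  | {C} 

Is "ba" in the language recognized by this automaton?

Start in {S}.
Read 'b': {S} → {A}.
Read 'a': {A} → ∅.
The final set ∅ contains no accepting state.

No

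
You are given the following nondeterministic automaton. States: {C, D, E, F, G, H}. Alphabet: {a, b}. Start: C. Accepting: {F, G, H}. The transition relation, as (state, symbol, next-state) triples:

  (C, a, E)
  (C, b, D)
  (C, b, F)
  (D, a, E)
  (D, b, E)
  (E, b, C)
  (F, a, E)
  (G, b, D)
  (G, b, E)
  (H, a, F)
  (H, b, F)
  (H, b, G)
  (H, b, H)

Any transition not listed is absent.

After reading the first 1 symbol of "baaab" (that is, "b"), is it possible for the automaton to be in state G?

No

Start in {C}.
Read 'b': {C} → {D, F}.
State G is not in {D, F}.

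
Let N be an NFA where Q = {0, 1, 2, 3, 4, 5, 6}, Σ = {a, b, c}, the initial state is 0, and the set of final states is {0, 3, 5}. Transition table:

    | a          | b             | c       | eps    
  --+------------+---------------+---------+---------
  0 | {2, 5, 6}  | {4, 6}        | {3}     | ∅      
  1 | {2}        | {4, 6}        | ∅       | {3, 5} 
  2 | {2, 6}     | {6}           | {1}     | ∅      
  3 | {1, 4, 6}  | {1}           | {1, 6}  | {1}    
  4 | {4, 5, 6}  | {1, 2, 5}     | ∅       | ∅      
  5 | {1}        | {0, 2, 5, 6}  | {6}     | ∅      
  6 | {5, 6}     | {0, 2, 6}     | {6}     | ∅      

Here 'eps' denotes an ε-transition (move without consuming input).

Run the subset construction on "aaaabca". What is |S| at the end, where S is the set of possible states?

Start in {0}.
Read 'a': 0→{2, 5, 6}; now {2, 5, 6}.
Read 'a': 2→{2, 6}, 5→{1}, 6→{5, 6}; union {1, 2, 5, 6}; ε-closure = {1, 2, 3, 5, 6}.
Read 'a': 1→{2}, 2→{2, 6}, 3→{1, 4, 6}, 5→{1}, 6→{5, 6}; union {1, 2, 4, 5, 6}; ε-closure = {1, 2, 3, 4, 5, 6}.
Read 'a': 1→{2}, 2→{2, 6}, 3→{1, 4, 6}, 4→{4, 5, 6}, 5→{1}, 6→{5, 6}; union {1, 2, 4, 5, 6}; ε-closure = {1, 2, 3, 4, 5, 6}.
Read 'b': 1→{4, 6}, 2→{6}, 3→{1}, 4→{1, 2, 5}, 5→{0, 2, 5, 6}, 6→{0, 2, 6}; union {0, 1, 2, 4, 5, 6}; ε-closure = {0, 1, 2, 3, 4, 5, 6}.
Read 'c': 0→{3}, 1→∅, 2→{1}, 3→{1, 6}, 4→∅, 5→{6}, 6→{6}; union {1, 3, 6}; ε-closure = {1, 3, 5, 6}.
Read 'a': 1→{2}, 3→{1, 4, 6}, 5→{1}, 6→{5, 6}; union {1, 2, 4, 5, 6}; ε-closure = {1, 2, 3, 4, 5, 6}.
That set has 6 states.

6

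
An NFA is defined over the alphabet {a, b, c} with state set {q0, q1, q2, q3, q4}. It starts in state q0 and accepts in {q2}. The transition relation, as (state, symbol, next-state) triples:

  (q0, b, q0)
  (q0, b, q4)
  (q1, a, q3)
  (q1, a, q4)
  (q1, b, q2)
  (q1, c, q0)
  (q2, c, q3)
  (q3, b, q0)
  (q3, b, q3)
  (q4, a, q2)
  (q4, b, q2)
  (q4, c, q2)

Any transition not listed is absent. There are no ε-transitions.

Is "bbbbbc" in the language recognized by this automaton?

Yes

Start in {q0}.
Read 'b': q0→{q0, q4}; now {q0, q4}.
Read 'b': q0→{q0, q4}, q4→{q2}; now {q0, q2, q4}.
Read 'b': q0→{q0, q4}, q2→∅, q4→{q2}; now {q0, q2, q4}.
Read 'b': q0→{q0, q4}, q2→∅, q4→{q2}; now {q0, q2, q4}.
Read 'b': q0→{q0, q4}, q2→∅, q4→{q2}; now {q0, q2, q4}.
Read 'c': q0→∅, q2→{q3}, q4→{q2}; now {q2, q3}.
The final set {q2, q3} contains the accepting state q2.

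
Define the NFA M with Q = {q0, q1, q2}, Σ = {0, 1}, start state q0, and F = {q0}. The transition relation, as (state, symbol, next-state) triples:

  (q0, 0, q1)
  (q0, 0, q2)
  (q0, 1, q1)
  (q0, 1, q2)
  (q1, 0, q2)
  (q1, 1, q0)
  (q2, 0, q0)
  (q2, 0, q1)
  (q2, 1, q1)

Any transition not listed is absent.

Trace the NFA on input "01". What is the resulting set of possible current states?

Start in {q0}.
Read '0': q0→{q1, q2}; now {q1, q2}.
Read '1': q1→{q0}, q2→{q1}; now {q0, q1}.

{q0, q1}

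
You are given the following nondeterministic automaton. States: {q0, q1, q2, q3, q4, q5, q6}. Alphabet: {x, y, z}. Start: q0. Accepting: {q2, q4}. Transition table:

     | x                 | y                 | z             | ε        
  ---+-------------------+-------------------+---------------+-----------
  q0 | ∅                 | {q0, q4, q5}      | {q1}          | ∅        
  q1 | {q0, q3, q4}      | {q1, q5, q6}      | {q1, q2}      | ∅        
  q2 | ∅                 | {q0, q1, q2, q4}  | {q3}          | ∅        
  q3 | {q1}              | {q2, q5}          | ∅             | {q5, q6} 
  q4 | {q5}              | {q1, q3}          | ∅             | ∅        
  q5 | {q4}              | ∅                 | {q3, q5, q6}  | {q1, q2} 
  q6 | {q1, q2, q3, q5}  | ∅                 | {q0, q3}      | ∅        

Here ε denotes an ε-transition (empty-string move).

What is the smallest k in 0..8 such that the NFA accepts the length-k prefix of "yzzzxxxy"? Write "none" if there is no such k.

1

Start in {q0}.
Read 'y': q0→{q0, q4, q5}; union {q0, q4, q5}; ε-closure = {q0, q1, q2, q4, q5}.
None of the earlier sets intersect F, but {q0, q1, q2, q4, q5} does.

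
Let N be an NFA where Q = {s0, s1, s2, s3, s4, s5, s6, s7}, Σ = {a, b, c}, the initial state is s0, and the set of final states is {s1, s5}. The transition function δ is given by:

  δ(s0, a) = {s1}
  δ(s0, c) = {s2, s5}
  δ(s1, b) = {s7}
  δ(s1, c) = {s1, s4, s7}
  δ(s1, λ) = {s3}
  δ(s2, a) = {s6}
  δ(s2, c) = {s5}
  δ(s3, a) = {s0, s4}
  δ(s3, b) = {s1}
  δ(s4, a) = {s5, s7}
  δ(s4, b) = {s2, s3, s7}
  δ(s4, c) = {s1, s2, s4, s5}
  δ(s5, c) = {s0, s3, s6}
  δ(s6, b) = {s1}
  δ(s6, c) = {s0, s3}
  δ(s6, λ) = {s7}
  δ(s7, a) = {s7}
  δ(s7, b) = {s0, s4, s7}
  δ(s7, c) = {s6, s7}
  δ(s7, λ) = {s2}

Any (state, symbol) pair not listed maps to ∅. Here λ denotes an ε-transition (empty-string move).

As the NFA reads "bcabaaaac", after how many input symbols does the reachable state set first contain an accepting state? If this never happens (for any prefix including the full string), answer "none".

Start in {s0}.
Read 'b': s0→∅; now ∅.
The set is empty and remains empty for the remaining 8 symbols.
No reachable set along the way intersects F.

none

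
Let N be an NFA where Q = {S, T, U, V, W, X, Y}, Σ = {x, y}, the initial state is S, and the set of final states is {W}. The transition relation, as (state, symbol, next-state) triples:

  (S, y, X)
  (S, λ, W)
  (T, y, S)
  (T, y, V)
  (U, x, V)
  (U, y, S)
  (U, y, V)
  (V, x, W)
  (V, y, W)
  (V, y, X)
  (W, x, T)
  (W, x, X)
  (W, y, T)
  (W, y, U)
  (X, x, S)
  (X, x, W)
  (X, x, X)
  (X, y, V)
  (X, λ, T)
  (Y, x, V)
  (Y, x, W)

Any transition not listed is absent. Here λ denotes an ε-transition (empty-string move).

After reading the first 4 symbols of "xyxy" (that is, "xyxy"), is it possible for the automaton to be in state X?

No

Start: ε-closure({S}) = {S, W}.
Read 'x': S→∅, W→{T, X}; now {T, X}.
Read 'y': T→{S, V}, X→{V}; union {S, V}; ε-closure = {S, V, W}.
Read 'x': S→∅, V→{W}, W→{T, X}; now {T, W, X}.
Read 'y': T→{S, V}, W→{T, U}, X→{V}; union {S, T, U, V}; ε-closure = {S, T, U, V, W}.
State X is not in {S, T, U, V, W}.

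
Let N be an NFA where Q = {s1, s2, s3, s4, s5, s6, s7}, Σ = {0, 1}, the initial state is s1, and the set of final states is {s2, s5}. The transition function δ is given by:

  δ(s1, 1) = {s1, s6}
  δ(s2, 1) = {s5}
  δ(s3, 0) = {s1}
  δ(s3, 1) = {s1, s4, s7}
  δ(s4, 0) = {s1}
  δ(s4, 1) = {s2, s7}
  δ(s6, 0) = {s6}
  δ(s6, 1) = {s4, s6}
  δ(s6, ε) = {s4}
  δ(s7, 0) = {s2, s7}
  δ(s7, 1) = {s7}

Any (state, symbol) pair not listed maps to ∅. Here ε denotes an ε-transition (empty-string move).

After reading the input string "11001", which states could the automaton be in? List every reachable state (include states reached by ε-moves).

{s1, s2, s4, s5, s6, s7}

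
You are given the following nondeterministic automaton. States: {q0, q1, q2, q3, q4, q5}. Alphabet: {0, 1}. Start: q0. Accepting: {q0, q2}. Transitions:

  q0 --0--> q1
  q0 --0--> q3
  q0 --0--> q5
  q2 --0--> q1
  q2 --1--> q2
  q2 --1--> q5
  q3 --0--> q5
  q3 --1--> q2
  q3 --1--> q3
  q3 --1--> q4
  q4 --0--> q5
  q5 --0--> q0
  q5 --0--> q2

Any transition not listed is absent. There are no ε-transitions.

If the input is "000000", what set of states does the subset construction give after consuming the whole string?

Start in {q0}.
Read '0': {q0} → {q1, q3, q5}.
Read '0': {q1, q3, q5} → {q0, q2, q5}.
Read '0': {q0, q2, q5} → {q0, q1, q2, q3, q5}.
Read '0': {q0, q1, q2, q3, q5} → {q0, q1, q2, q3, q5}.
Read '0': {q0, q1, q2, q3, q5} → {q0, q1, q2, q3, q5}.
Read '0': {q0, q1, q2, q3, q5} → {q0, q1, q2, q3, q5}.

{q0, q1, q2, q3, q5}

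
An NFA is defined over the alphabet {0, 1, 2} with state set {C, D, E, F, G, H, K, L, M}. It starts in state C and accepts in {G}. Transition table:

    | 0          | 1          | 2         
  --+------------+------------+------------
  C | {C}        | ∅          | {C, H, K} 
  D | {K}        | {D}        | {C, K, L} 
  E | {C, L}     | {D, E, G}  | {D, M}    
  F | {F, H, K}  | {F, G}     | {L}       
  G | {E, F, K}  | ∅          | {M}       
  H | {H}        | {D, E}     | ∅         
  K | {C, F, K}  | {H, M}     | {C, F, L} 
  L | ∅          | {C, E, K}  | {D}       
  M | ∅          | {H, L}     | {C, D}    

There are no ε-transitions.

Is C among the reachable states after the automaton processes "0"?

Yes

Start in {C}.
Read '0': {C} → {C}.
State C is in {C}.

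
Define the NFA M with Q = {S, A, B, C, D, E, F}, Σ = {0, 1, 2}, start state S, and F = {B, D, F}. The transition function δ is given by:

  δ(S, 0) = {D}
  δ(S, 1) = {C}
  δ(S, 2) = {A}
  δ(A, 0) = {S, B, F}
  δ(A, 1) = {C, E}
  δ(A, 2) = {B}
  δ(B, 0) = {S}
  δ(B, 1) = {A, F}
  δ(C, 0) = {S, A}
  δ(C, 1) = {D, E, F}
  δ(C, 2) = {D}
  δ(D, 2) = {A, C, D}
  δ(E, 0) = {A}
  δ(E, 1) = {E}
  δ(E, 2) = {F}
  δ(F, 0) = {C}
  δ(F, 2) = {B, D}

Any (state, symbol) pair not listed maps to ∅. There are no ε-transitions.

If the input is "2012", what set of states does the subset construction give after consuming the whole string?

{B, D}

Start in {S}.
Read '2': {S} → {A}.
Read '0': {A} → {S, B, F}.
Read '1': {S, B, F} → {A, C, F}.
Read '2': {A, C, F} → {B, D}.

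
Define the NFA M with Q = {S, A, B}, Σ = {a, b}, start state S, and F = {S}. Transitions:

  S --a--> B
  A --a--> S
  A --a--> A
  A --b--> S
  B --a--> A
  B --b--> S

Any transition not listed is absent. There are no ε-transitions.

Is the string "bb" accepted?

Start in {S}.
Read 'b': {S} → ∅.
The set is empty and remains empty for the remaining 1 symbol.
The final set ∅ contains no accepting state.

No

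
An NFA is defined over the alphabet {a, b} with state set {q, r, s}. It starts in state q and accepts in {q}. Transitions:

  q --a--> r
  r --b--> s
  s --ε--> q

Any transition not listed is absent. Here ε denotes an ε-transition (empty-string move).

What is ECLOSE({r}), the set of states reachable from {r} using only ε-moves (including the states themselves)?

{r}

Begin with {r}.
No ε-moves leave this set, so the closure equals the set itself.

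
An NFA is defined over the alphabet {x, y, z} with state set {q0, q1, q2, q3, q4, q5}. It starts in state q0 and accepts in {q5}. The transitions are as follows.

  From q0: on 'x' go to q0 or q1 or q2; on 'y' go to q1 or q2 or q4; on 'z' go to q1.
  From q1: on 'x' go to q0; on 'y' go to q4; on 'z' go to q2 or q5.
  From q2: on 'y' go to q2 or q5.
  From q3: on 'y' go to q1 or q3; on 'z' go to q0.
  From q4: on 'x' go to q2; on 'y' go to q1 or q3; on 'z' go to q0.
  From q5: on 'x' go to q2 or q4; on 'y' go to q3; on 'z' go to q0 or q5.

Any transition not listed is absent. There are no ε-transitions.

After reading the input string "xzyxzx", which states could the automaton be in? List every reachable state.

{q0, q1, q2}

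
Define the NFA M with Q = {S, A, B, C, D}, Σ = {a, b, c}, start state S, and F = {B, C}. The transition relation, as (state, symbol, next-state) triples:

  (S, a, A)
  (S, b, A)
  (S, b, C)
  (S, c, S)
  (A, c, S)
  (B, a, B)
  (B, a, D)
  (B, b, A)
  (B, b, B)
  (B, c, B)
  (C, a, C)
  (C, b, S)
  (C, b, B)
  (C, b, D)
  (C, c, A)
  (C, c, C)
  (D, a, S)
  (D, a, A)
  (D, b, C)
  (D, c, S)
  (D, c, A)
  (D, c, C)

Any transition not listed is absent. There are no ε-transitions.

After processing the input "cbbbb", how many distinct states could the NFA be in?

Start in {S}.
Read 'c': S→{S}; now {S}.
Read 'b': S→{A, C}; now {A, C}.
Read 'b': A→∅, C→{S, B, D}; now {S, B, D}.
Read 'b': S→{A, C}, B→{A, B}, D→{C}; now {A, B, C}.
Read 'b': A→∅, B→{A, B}, C→{S, B, D}; now {S, A, B, D}.
That set has 4 states.

4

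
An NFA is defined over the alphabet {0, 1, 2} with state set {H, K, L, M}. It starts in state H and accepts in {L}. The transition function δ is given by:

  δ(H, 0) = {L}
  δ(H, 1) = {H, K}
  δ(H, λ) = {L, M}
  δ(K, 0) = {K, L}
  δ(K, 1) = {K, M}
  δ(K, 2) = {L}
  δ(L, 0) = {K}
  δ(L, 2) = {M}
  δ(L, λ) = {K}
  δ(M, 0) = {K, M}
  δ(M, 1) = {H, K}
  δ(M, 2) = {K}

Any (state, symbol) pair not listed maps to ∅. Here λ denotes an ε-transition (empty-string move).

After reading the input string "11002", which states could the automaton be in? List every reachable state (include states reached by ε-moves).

{K, L, M}

Start: ε-closure({H}) = {H, K, L, M}.
Read '1': H→{H, K}, K→{K, M}, L→∅, M→{H, K}; union {H, K, M}; ε-closure = {H, K, L, M}.
Read '1': H→{H, K}, K→{K, M}, L→∅, M→{H, K}; union {H, K, M}; ε-closure = {H, K, L, M}.
Read '0': H→{L}, K→{K, L}, L→{K}, M→{K, M}; now {K, L, M}.
Read '0': K→{K, L}, L→{K}, M→{K, M}; now {K, L, M}.
Read '2': K→{L}, L→{M}, M→{K}; now {K, L, M}.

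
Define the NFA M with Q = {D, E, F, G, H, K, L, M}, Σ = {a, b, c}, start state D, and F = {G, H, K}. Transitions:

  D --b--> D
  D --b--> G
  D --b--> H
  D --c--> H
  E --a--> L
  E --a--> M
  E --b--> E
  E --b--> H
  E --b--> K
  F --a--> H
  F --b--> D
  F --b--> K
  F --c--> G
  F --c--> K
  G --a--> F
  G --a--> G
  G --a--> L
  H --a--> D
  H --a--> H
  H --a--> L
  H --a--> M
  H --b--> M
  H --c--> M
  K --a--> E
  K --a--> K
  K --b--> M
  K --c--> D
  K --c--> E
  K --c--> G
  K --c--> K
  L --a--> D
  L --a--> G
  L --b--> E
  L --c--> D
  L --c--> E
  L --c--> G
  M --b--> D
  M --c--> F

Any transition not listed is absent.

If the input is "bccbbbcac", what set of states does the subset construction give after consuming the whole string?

{D, E, F, G, H, M}

Start in {D}.
Read 'b': {D} → {D, G, H}.
Read 'c': {D, G, H} → {H, M}.
Read 'c': {H, M} → {F, M}.
Read 'b': {F, M} → {D, K}.
Read 'b': {D, K} → {D, G, H, M}.
Read 'b': {D, G, H, M} → {D, G, H, M}.
Read 'c': {D, G, H, M} → {F, H, M}.
Read 'a': {F, H, M} → {D, H, L, M}.
Read 'c': {D, H, L, M} → {D, E, F, G, H, M}.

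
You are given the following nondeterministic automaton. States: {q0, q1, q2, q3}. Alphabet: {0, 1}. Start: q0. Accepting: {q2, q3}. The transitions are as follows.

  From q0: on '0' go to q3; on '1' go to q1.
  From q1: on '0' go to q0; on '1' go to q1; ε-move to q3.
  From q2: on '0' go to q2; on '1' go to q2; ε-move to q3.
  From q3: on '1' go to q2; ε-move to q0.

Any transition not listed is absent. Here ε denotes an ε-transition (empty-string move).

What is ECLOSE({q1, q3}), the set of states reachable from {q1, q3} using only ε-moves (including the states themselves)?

{q0, q1, q3}

Begin with {q1, q3}.
ε-move q3 → q0; add q0.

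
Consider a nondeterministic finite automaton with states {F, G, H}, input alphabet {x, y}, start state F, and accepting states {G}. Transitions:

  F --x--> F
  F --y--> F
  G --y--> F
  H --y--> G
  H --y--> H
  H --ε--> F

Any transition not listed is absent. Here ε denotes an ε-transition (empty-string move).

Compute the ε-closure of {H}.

Begin with {H}.
ε-move H → F; add F.

{F, H}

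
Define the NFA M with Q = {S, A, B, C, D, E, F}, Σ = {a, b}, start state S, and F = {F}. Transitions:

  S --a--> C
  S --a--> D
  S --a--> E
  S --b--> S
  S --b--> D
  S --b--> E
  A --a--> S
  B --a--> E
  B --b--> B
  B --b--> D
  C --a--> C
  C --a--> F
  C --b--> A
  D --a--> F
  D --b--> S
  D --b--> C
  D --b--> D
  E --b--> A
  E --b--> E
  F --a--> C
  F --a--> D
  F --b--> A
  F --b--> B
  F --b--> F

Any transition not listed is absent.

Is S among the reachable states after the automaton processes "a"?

No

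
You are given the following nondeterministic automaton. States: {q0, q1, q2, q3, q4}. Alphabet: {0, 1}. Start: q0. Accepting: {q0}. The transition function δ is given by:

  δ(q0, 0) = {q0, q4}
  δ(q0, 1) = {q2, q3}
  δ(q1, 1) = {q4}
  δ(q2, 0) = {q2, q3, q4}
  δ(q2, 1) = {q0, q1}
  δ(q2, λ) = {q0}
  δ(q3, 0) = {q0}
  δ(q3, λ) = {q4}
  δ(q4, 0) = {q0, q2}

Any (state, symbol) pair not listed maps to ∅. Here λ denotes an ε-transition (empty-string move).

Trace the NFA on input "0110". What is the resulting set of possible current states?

{q0, q2, q3, q4}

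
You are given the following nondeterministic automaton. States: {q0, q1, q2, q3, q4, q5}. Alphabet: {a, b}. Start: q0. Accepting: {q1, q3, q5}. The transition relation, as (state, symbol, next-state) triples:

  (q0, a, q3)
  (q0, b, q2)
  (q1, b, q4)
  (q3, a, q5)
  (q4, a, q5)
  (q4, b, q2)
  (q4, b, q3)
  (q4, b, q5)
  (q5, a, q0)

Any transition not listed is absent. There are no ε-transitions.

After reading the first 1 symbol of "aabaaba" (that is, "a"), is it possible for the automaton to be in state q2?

Start in {q0}.
Read 'a': q0→{q3}; now {q3}.
State q2 is not in {q3}.

No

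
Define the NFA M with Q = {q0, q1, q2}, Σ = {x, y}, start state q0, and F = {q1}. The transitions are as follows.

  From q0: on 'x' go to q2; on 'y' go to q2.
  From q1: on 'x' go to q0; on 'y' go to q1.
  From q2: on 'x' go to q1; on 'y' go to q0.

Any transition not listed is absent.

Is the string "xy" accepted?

No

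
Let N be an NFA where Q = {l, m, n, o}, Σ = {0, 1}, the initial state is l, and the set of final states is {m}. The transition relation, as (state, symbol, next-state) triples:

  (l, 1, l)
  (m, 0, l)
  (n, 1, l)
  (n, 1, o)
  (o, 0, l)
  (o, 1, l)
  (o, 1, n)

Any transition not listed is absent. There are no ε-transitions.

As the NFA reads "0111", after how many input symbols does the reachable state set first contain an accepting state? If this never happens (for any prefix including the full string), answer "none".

Start in {l}.
Read '0': l→∅; now ∅.
The set is empty and remains empty for the remaining 3 symbols.
No reachable set along the way intersects F.

none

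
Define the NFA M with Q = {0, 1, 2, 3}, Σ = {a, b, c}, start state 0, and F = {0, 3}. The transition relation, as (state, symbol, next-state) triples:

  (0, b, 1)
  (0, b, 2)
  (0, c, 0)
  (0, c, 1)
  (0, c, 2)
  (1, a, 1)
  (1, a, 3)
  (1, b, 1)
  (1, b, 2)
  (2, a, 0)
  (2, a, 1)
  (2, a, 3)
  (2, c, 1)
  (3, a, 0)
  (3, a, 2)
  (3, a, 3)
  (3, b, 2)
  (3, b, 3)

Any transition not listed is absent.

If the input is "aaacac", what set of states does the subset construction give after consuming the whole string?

∅

Start in {0}.
Read 'a': {0} → ∅.
The set is empty and remains empty for the remaining 5 symbols.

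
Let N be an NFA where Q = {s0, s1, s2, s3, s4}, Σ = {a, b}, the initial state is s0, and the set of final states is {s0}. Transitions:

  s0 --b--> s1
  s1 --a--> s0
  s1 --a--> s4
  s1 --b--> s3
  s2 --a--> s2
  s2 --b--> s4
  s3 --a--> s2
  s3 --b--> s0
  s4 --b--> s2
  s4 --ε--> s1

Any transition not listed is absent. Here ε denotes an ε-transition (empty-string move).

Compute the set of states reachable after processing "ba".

{s0, s1, s4}

Start in {s0}.
Read 'b': {s0} → {s1}.
Read 'a': {s1} → {s0, s1, s4}.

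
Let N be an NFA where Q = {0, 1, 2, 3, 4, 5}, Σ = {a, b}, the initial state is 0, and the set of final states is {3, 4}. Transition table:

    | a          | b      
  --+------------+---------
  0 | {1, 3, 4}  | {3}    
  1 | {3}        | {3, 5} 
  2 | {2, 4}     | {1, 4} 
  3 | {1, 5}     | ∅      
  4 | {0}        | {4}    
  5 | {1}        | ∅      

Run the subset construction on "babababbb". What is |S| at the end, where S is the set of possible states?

Start in {0}.
Read 'b': 0→{3}; now {3}.
Read 'a': 3→{1, 5}; now {1, 5}.
Read 'b': 1→{3, 5}, 5→∅; now {3, 5}.
Read 'a': 3→{1, 5}, 5→{1}; now {1, 5}.
Read 'b': 1→{3, 5}, 5→∅; now {3, 5}.
Read 'a': 3→{1, 5}, 5→{1}; now {1, 5}.
Read 'b': 1→{3, 5}, 5→∅; now {3, 5}.
Read 'b': 3→∅, 5→∅; now ∅.
The set is empty and remains empty for the remaining 1 symbol.
That set has 0 states.

0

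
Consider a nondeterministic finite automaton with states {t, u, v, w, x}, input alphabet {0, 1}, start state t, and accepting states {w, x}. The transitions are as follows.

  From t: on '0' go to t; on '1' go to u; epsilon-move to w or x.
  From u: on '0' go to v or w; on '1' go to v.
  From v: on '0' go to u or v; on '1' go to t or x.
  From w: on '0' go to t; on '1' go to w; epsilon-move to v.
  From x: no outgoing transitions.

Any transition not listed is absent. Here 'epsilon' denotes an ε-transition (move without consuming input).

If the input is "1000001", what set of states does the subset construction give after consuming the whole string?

Start: ε-closure({t}) = {t, v, w, x}.
Read '1': {t, v, w, x} → {t, u, v, w, x}.
Read '0': {t, u, v, w, x} → {t, u, v, w, x}.
Read '0': {t, u, v, w, x} → {t, u, v, w, x}.
Read '0': {t, u, v, w, x} → {t, u, v, w, x}.
Read '0': {t, u, v, w, x} → {t, u, v, w, x}.
Read '0': {t, u, v, w, x} → {t, u, v, w, x}.
Read '1': {t, u, v, w, x} → {t, u, v, w, x}.

{t, u, v, w, x}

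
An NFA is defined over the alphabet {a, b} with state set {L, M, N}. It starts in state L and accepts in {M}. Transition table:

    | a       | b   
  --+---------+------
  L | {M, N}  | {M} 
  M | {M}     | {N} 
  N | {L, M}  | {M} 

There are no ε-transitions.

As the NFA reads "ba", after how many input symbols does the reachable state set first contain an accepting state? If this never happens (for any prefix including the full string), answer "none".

Start in {L}.
Read 'b': L→{M}; now {M}.
None of the earlier sets intersect F, but {M} does.

1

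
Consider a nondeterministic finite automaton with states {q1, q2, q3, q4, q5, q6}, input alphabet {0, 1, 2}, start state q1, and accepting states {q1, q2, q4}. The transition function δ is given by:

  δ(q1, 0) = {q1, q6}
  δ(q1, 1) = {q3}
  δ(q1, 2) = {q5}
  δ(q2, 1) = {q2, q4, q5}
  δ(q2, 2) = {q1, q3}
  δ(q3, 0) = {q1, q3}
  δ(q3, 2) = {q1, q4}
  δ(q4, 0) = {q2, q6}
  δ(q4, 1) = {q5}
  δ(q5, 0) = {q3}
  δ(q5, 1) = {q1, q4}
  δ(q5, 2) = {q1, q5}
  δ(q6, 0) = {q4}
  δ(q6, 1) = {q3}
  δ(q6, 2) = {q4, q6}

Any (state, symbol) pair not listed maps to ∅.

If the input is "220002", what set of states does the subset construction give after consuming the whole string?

Start in {q1}.
Read '2': {q1} → {q5}.
Read '2': {q5} → {q1, q5}.
Read '0': {q1, q5} → {q1, q3, q6}.
Read '0': {q1, q3, q6} → {q1, q3, q4, q6}.
Read '0': {q1, q3, q4, q6} → {q1, q2, q3, q4, q6}.
Read '2': {q1, q2, q3, q4, q6} → {q1, q3, q4, q5, q6}.

{q1, q3, q4, q5, q6}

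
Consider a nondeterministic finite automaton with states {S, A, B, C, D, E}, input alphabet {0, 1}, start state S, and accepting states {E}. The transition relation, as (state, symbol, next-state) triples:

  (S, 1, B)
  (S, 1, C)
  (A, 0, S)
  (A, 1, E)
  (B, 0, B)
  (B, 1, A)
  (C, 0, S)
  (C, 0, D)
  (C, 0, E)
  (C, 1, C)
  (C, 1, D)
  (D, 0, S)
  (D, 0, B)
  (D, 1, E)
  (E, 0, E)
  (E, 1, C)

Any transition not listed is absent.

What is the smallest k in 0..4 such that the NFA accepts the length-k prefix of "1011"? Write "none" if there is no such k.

Start in {S}.
Read '1': {S} → {B, C}.
Read '0': {B, C} → {S, B, D, E}.
None of the earlier sets intersect F, but {S, B, D, E} does.

2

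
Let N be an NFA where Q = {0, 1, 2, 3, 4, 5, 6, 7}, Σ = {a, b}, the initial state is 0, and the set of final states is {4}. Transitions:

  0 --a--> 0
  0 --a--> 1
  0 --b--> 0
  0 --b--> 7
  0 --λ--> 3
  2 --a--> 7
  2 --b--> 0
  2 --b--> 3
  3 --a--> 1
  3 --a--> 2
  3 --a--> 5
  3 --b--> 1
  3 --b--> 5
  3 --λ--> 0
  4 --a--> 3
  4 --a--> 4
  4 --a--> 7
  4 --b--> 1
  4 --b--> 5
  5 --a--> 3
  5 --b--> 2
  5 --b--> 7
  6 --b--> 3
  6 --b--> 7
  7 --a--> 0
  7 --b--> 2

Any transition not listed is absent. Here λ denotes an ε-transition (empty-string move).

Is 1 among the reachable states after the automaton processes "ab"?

Start: ε-closure({0}) = {0, 3}.
Read 'a': {0, 3} → {0, 1, 2, 3, 5}.
Read 'b': {0, 1, 2, 3, 5} → {0, 1, 2, 3, 5, 7}.
State 1 is in {0, 1, 2, 3, 5, 7}.

Yes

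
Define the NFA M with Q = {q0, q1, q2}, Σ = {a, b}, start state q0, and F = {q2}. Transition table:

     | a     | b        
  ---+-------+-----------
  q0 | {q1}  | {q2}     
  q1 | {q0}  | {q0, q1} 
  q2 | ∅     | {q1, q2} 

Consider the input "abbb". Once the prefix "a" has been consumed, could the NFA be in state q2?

No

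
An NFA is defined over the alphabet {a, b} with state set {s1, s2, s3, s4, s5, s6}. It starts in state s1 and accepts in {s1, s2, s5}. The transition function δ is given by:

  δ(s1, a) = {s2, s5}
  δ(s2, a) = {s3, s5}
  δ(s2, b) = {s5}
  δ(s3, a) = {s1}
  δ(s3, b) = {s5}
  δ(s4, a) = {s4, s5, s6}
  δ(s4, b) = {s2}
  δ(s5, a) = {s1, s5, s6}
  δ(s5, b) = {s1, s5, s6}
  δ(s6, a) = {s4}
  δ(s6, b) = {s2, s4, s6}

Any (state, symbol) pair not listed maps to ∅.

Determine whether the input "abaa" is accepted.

Start in {s1}.
Read 'a': {s1} → {s2, s5}.
Read 'b': {s2, s5} → {s1, s5, s6}.
Read 'a': {s1, s5, s6} → {s1, s2, s4, s5, s6}.
Read 'a': {s1, s2, s4, s5, s6} → {s1, s2, s3, s4, s5, s6}.
The final set {s1, s2, s3, s4, s5, s6} contains the accepting states s1, s2, s5.

Yes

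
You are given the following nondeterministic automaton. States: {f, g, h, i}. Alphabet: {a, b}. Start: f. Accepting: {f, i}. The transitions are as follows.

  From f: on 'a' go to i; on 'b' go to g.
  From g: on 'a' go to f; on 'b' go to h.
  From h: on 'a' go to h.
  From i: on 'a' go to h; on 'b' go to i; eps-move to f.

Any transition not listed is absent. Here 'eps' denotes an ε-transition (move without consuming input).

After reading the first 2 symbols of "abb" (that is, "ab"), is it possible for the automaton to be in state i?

Yes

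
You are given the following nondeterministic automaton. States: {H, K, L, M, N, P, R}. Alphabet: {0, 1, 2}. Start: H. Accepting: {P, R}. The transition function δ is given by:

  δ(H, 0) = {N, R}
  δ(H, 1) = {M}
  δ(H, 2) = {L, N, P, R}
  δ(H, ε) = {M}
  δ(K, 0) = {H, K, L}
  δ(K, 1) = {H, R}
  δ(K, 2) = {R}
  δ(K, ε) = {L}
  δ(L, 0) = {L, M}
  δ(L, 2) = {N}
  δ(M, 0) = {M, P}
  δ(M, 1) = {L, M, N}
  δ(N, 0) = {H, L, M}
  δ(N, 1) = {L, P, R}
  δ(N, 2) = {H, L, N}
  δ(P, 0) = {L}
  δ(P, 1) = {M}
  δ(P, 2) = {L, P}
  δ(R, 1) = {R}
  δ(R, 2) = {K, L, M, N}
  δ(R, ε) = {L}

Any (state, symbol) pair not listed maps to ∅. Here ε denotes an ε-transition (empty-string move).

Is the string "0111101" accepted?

No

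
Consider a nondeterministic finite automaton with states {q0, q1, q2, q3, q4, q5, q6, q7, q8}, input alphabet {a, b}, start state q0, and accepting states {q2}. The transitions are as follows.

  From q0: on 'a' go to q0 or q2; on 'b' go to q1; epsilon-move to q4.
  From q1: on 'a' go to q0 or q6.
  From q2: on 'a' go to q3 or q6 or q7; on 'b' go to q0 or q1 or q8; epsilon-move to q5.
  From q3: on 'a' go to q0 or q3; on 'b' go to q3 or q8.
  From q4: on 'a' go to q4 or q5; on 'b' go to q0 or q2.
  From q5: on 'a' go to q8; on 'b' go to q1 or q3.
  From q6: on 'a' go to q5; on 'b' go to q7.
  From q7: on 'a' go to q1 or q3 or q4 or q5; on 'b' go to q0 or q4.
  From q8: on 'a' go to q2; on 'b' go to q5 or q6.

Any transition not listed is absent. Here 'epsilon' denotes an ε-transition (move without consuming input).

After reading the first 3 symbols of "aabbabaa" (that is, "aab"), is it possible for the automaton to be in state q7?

Yes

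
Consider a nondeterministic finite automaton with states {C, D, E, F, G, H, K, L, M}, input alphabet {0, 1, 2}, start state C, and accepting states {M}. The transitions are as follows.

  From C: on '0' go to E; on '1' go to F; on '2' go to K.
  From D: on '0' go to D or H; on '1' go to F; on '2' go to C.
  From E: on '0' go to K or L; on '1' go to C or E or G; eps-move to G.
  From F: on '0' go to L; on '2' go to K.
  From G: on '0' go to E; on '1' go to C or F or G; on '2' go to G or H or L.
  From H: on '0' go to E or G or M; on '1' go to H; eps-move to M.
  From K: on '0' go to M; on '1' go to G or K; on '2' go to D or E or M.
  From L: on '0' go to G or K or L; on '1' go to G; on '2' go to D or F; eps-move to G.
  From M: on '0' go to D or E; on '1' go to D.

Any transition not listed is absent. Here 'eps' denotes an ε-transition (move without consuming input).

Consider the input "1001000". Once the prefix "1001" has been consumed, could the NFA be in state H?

No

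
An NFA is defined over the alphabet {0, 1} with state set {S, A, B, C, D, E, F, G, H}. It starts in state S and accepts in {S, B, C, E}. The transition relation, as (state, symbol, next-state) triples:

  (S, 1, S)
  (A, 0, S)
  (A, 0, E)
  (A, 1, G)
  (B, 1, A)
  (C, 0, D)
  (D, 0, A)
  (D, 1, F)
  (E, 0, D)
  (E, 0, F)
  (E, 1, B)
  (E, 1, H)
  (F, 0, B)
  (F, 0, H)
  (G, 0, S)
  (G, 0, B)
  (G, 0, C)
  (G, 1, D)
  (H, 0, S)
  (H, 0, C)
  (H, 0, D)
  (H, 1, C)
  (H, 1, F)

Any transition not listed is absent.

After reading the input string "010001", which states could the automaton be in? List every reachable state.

∅

Start in {S}.
Read '0': S→∅; now ∅.
The set is empty and remains empty for the remaining 5 symbols.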